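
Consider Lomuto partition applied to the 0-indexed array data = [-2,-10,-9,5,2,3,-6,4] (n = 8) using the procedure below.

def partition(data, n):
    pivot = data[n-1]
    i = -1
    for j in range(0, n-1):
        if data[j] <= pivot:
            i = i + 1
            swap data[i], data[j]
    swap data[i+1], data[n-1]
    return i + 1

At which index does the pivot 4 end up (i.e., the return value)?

6

pivot = data[7] = 4; i = -1
j=0: data[0]=-2 ≤ 4 → i=0, swap data[0],data[0] (no change) → [-2,-10,-9,5,2,3,-6,4]
j=1: data[1]=-10 ≤ 4 → i=1, swap data[1],data[1] (no change) → [-2,-10,-9,5,2,3,-6,4]
j=2: data[2]=-9 ≤ 4 → i=2, swap data[2],data[2] (no change) → [-2,-10,-9,5,2,3,-6,4]
j=3: data[3]=5 > 4 → no swap
j=4: data[4]=2 ≤ 4 → i=3, swap data[3],data[4] → [-2,-10,-9,2,5,3,-6,4]
j=5: data[5]=3 ≤ 4 → i=4, swap data[4],data[5] → [-2,-10,-9,2,3,5,-6,4]
j=6: data[6]=-6 ≤ 4 → i=5, swap data[5],data[6] → [-2,-10,-9,2,3,-6,5,4]
final swap data[6],data[7] → [-2,-10,-9,2,3,-6,4,5]; return 6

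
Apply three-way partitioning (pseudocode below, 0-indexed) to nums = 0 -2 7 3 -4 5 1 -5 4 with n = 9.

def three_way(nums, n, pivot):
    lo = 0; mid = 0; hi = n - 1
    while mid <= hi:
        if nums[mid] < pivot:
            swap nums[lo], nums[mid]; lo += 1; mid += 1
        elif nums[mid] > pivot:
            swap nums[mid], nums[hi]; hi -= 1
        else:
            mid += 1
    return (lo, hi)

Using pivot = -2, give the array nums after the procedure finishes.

-5 -4 -2 3 5 1 7 4 0

lo=0 mid=0 hi=8
0>-2: swap(0,8), hi=7 ⇒ 4 -2 7 3 -4 5 1 -5 0
4>-2: swap(0,7), hi=6 ⇒ -5 -2 7 3 -4 5 1 4 0
-5<-2: swap(0,0), lo=1 mid=1 ⇒ -5 -2 7 3 -4 5 1 4 0
-2=-2: mid=2
7>-2: swap(2,6), hi=5 ⇒ -5 -2 1 3 -4 5 7 4 0
1>-2: swap(2,5), hi=4 ⇒ -5 -2 5 3 -4 1 7 4 0
5>-2: swap(2,4), hi=3 ⇒ -5 -2 -4 3 5 1 7 4 0
-4<-2: swap(1,2), lo=2 mid=3 ⇒ -5 -4 -2 3 5 1 7 4 0
3>-2: swap(3,3), hi=2 ⇒ -5 -4 -2 3 5 1 7 4 0
done. lo=2 hi=2; nums=-5 -4 -2 3 5 1 7 4 0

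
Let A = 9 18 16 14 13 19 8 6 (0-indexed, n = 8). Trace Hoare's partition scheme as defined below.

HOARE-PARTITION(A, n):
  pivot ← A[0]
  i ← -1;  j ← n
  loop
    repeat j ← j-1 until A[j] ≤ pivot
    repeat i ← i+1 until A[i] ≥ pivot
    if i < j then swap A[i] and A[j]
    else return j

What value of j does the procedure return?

1

pivot = A[0] = 9; i = -1, j = 8
j→7 (A[7]=6≤9), i→0 (A[0]=9≥9); i<j, swap → 6 18 16 14 13 19 8 9
j→6 (A[6]=8≤9), i→1 (A[1]=18≥9); i<j, swap → 6 8 16 14 13 19 18 9
j→1, i→2; i≥j, return j=1. A = 6 8 16 14 13 19 18 9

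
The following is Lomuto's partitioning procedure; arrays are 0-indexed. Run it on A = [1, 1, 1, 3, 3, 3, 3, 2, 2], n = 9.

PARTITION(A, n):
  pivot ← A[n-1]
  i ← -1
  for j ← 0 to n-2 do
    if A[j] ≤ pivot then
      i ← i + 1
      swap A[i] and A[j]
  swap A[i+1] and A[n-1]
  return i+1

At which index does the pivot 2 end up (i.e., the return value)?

pivot = A[8] = 2; i = -1
j=0: A[0]=1 ≤ 2 → i=0, swap A[0],A[0] (no change) → [1, 1, 1, 3, 3, 3, 3, 2, 2]
j=1: A[1]=1 ≤ 2 → i=1, swap A[1],A[1] (no change) → [1, 1, 1, 3, 3, 3, 3, 2, 2]
j=2: A[2]=1 ≤ 2 → i=2, swap A[2],A[2] (no change) → [1, 1, 1, 3, 3, 3, 3, 2, 2]
j=3: A[3]=3 > 2 → no swap
j=4: A[4]=3 > 2 → no swap
j=5: A[5]=3 > 2 → no swap
j=6: A[6]=3 > 2 → no swap
j=7: A[7]=2 ≤ 2 → i=3, swap A[3],A[7] → [1, 1, 1, 2, 3, 3, 3, 3, 2]
final swap A[4],A[8] → [1, 1, 1, 2, 2, 3, 3, 3, 3]; return 4

4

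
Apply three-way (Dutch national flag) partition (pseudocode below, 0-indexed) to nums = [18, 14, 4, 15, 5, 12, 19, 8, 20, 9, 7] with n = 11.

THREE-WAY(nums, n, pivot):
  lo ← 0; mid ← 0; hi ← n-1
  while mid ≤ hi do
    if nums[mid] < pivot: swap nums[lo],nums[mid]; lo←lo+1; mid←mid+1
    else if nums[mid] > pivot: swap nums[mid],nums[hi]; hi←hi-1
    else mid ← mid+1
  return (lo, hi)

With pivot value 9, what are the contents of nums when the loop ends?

[7, 4, 8, 5, 9, 19, 12, 20, 15, 14, 18]

pivot = 9; lo=0, mid=0, hi=10
nums[mid]=18>9: swap nums[0],nums[10]; hi=9 → [7, 14, 4, 15, 5, 12, 19, 8, 20, 9, 18]
nums[mid]=7<9: swap nums[0],nums[0]; lo=1,mid=1 → [7, 14, 4, 15, 5, 12, 19, 8, 20, 9, 18]
nums[mid]=14>9: swap nums[1],nums[9]; hi=8 → [7, 9, 4, 15, 5, 12, 19, 8, 20, 14, 18]
nums[mid]=9=9: mid=2
nums[mid]=4<9: swap nums[1],nums[2]; lo=2,mid=3 → [7, 4, 9, 15, 5, 12, 19, 8, 20, 14, 18]
nums[mid]=15>9: swap nums[3],nums[8]; hi=7 → [7, 4, 9, 20, 5, 12, 19, 8, 15, 14, 18]
nums[mid]=20>9: swap nums[3],nums[7]; hi=6 → [7, 4, 9, 8, 5, 12, 19, 20, 15, 14, 18]
nums[mid]=8<9: swap nums[2],nums[3]; lo=3,mid=4 → [7, 4, 8, 9, 5, 12, 19, 20, 15, 14, 18]
nums[mid]=5<9: swap nums[3],nums[4]; lo=4,mid=5 → [7, 4, 8, 5, 9, 12, 19, 20, 15, 14, 18]
nums[mid]=12>9: swap nums[5],nums[6]; hi=5 → [7, 4, 8, 5, 9, 19, 12, 20, 15, 14, 18]
nums[mid]=19>9: swap nums[5],nums[5]; hi=4 → [7, 4, 8, 5, 9, 19, 12, 20, 15, 14, 18]
end: lo=4, hi=4; nums = [7, 4, 8, 5, 9, 19, 12, 20, 15, 14, 18]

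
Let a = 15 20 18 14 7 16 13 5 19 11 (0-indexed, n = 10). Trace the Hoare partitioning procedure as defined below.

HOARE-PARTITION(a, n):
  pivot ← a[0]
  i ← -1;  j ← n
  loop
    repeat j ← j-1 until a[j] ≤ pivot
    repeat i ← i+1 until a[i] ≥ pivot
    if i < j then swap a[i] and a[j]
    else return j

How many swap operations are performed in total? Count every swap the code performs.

pivot=15
j stops at 9 (11), i stops at 0 (15); swap ⇒ 11 20 18 14 7 16 13 5 19 15
j stops at 7 (5), i stops at 1 (20); swap ⇒ 11 5 18 14 7 16 13 20 19 15
j stops at 6 (13), i stops at 2 (18); swap ⇒ 11 5 13 14 7 16 18 20 19 15
j stops at 4, i stops at 5; i≥j ⇒ return 4. a=11 5 13 14 7 16 18 20 19 15

3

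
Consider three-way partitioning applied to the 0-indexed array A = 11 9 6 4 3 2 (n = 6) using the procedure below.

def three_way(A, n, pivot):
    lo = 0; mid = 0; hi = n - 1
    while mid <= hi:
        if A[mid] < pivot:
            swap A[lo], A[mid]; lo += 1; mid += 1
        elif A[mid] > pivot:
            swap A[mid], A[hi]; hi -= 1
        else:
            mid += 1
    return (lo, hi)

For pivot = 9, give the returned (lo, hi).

pivot = 9; lo=0, mid=0, hi=5
A[mid]=11>9: swap A[0],A[5]; hi=4 → 2 9 6 4 3 11
A[mid]=2<9: swap A[0],A[0]; lo=1,mid=1 → 2 9 6 4 3 11
A[mid]=9=9: mid=2
A[mid]=6<9: swap A[1],A[2]; lo=2,mid=3 → 2 6 9 4 3 11
A[mid]=4<9: swap A[2],A[3]; lo=3,mid=4 → 2 6 4 9 3 11
A[mid]=3<9: swap A[3],A[4]; lo=4,mid=5 → 2 6 4 3 9 11
end: lo=4, hi=4; A = 2 6 4 3 9 11

(4, 4)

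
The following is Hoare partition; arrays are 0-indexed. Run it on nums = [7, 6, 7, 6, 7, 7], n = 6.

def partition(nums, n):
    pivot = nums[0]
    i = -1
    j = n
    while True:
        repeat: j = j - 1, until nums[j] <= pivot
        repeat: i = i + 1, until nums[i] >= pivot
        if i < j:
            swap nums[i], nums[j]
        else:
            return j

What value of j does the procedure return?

pivot=7
j stops at 5 (7), i stops at 0 (7); swap ⇒ [7, 6, 7, 6, 7, 7]
j stops at 4 (7), i stops at 2 (7); swap ⇒ [7, 6, 7, 6, 7, 7]
j stops at 3, i stops at 4; i≥j ⇒ return 3. nums=[7, 6, 7, 6, 7, 7]

3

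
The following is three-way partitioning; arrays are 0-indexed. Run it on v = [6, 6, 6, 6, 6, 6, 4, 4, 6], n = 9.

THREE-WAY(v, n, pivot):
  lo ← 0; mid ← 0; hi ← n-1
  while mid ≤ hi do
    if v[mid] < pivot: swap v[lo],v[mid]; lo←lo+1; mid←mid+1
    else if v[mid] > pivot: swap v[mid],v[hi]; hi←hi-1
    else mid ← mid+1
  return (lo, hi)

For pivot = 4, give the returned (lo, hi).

pivot = 4; lo=0, mid=0, hi=8
v[mid]=6>4: swap v[0],v[8]; hi=7 → [6, 6, 6, 6, 6, 6, 4, 4, 6]
v[mid]=6>4: swap v[0],v[7]; hi=6 → [4, 6, 6, 6, 6, 6, 4, 6, 6]
v[mid]=4=4: mid=1
v[mid]=6>4: swap v[1],v[6]; hi=5 → [4, 4, 6, 6, 6, 6, 6, 6, 6]
v[mid]=4=4: mid=2
v[mid]=6>4: swap v[2],v[5]; hi=4 → [4, 4, 6, 6, 6, 6, 6, 6, 6]
v[mid]=6>4: swap v[2],v[4]; hi=3 → [4, 4, 6, 6, 6, 6, 6, 6, 6]
v[mid]=6>4: swap v[2],v[3]; hi=2 → [4, 4, 6, 6, 6, 6, 6, 6, 6]
v[mid]=6>4: swap v[2],v[2]; hi=1 → [4, 4, 6, 6, 6, 6, 6, 6, 6]
end: lo=0, hi=1; v = [4, 4, 6, 6, 6, 6, 6, 6, 6]

(0, 1)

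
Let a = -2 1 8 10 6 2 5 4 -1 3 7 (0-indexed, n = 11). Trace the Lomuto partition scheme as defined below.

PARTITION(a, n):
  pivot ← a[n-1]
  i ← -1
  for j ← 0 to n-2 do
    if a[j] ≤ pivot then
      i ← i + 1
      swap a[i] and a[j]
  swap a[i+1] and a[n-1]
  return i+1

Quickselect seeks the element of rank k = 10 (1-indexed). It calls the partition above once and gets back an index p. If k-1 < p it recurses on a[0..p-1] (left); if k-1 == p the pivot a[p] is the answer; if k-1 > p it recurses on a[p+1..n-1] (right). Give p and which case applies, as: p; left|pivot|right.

pivot=7, i=-1
j=0: -2≤7, i=0, swap(0,0) ⇒ -2 1 8 10 6 2 5 4 -1 3 7
j=1: 1≤7, i=1, swap(1,1) ⇒ -2 1 8 10 6 2 5 4 -1 3 7
j=2: 8>7, skip
j=3: 10>7, skip
j=4: 6≤7, i=2, swap(2,4) ⇒ -2 1 6 10 8 2 5 4 -1 3 7
j=5: 2≤7, i=3, swap(3,5) ⇒ -2 1 6 2 8 10 5 4 -1 3 7
j=6: 5≤7, i=4, swap(4,6) ⇒ -2 1 6 2 5 10 8 4 -1 3 7
j=7: 4≤7, i=5, swap(5,7) ⇒ -2 1 6 2 5 4 8 10 -1 3 7
j=8: -1≤7, i=6, swap(6,8) ⇒ -2 1 6 2 5 4 -1 10 8 3 7
j=9: 3≤7, i=7, swap(7,9) ⇒ -2 1 6 2 5 4 -1 3 8 10 7
swap(8,10) ⇒ -2 1 6 2 5 4 -1 3 7 10 8; return 8
p = 8; k-1 = 9 > 8 ⇒ right

8; right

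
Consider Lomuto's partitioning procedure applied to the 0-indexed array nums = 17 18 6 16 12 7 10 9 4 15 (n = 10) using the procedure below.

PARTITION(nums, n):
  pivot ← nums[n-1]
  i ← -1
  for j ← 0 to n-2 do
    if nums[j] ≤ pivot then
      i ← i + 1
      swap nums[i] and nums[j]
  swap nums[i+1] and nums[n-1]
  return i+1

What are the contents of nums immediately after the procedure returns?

6 12 7 10 9 4 15 18 17 16

pivot = nums[9] = 15; i = -1
j=0: nums[0]=17 > 15 → no swap
j=1: nums[1]=18 > 15 → no swap
j=2: nums[2]=6 ≤ 15 → i=0, swap nums[0],nums[2] → 6 18 17 16 12 7 10 9 4 15
j=3: nums[3]=16 > 15 → no swap
j=4: nums[4]=12 ≤ 15 → i=1, swap nums[1],nums[4] → 6 12 17 16 18 7 10 9 4 15
j=5: nums[5]=7 ≤ 15 → i=2, swap nums[2],nums[5] → 6 12 7 16 18 17 10 9 4 15
j=6: nums[6]=10 ≤ 15 → i=3, swap nums[3],nums[6] → 6 12 7 10 18 17 16 9 4 15
j=7: nums[7]=9 ≤ 15 → i=4, swap nums[4],nums[7] → 6 12 7 10 9 17 16 18 4 15
j=8: nums[8]=4 ≤ 15 → i=5, swap nums[5],nums[8] → 6 12 7 10 9 4 16 18 17 15
final swap nums[6],nums[9] → 6 12 7 10 9 4 15 18 17 16; return 6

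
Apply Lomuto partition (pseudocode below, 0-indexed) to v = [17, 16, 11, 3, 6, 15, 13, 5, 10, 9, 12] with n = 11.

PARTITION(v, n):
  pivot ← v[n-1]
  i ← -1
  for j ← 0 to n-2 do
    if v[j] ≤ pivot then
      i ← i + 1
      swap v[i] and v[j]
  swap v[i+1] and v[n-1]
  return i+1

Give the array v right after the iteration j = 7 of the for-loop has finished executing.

pivot=12, i=-1
j=0: 17>12, skip
j=1: 16>12, skip
j=2: 11≤12, i=0, swap(0,2) ⇒ [11, 16, 17, 3, 6, 15, 13, 5, 10, 9, 12]
j=3: 3≤12, i=1, swap(1,3) ⇒ [11, 3, 17, 16, 6, 15, 13, 5, 10, 9, 12]
j=4: 6≤12, i=2, swap(2,4) ⇒ [11, 3, 6, 16, 17, 15, 13, 5, 10, 9, 12]
j=5: 15>12, skip
j=6: 13>12, skip
j=7: 5≤12, i=3, swap(3,7) ⇒ [11, 3, 6, 5, 17, 15, 13, 16, 10, 9, 12]
(after j=7) v = [11, 3, 6, 5, 17, 15, 13, 16, 10, 9, 12]

[11, 3, 6, 5, 17, 15, 13, 16, 10, 9, 12]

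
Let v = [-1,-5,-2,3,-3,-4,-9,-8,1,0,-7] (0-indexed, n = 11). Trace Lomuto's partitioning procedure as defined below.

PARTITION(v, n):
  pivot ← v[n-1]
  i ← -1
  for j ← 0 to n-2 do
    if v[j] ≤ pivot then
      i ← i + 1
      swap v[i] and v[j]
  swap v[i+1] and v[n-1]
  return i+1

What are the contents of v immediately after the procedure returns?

[-9,-8,-7,3,-3,-4,-1,-5,1,0,-2]

pivot=-7, i=-1
j=0: -1>-7, skip
j=1: -5>-7, skip
j=2: -2>-7, skip
j=3: 3>-7, skip
j=4: -3>-7, skip
j=5: -4>-7, skip
j=6: -9≤-7, i=0, swap(0,6) ⇒ [-9,-5,-2,3,-3,-4,-1,-8,1,0,-7]
j=7: -8≤-7, i=1, swap(1,7) ⇒ [-9,-8,-2,3,-3,-4,-1,-5,1,0,-7]
j=8: 1>-7, skip
j=9: 0>-7, skip
swap(2,10) ⇒ [-9,-8,-7,3,-3,-4,-1,-5,1,0,-2]; return 2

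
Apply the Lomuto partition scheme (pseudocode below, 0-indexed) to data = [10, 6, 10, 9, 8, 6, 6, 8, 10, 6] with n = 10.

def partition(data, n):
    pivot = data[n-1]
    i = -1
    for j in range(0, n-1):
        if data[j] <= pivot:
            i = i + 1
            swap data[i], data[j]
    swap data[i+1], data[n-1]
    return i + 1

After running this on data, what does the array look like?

[6, 6, 6, 6, 8, 10, 10, 8, 10, 9]

pivot = data[9] = 6; i = -1
j=0: data[0]=10 > 6 → no swap
j=1: data[1]=6 ≤ 6 → i=0, swap data[0],data[1] → [6, 10, 10, 9, 8, 6, 6, 8, 10, 6]
j=2: data[2]=10 > 6 → no swap
j=3: data[3]=9 > 6 → no swap
j=4: data[4]=8 > 6 → no swap
j=5: data[5]=6 ≤ 6 → i=1, swap data[1],data[5] → [6, 6, 10, 9, 8, 10, 6, 8, 10, 6]
j=6: data[6]=6 ≤ 6 → i=2, swap data[2],data[6] → [6, 6, 6, 9, 8, 10, 10, 8, 10, 6]
j=7: data[7]=8 > 6 → no swap
j=8: data[8]=10 > 6 → no swap
final swap data[3],data[9] → [6, 6, 6, 6, 8, 10, 10, 8, 10, 9]; return 3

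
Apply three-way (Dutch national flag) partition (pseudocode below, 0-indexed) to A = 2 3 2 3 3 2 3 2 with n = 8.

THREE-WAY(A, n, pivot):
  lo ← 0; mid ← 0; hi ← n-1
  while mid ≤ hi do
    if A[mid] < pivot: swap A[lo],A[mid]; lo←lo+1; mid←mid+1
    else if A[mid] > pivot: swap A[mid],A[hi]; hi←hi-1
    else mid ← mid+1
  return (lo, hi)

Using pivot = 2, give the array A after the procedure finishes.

2 2 2 2 3 3 3 3

lo=0 mid=0 hi=7
2=2: mid=1
3>2: swap(1,7), hi=6 ⇒ 2 2 2 3 3 2 3 3
2=2: mid=2
2=2: mid=3
3>2: swap(3,6), hi=5 ⇒ 2 2 2 3 3 2 3 3
3>2: swap(3,5), hi=4 ⇒ 2 2 2 2 3 3 3 3
2=2: mid=4
3>2: swap(4,4), hi=3 ⇒ 2 2 2 2 3 3 3 3
done. lo=0 hi=3; A=2 2 2 2 3 3 3 3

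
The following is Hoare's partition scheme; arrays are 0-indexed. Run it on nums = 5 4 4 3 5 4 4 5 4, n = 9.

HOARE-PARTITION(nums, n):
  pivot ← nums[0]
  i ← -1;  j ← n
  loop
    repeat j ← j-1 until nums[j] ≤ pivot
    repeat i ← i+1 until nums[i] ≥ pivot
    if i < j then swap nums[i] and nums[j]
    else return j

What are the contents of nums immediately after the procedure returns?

pivot = nums[0] = 5; i = -1, j = 9
j→8 (nums[8]=4≤5), i→0 (nums[0]=5≥5); i<j, swap → 4 4 4 3 5 4 4 5 5
j→7 (nums[7]=5≤5), i→4 (nums[4]=5≥5); i<j, swap → 4 4 4 3 5 4 4 5 5
j→6, i→7; i≥j, return j=6. nums = 4 4 4 3 5 4 4 5 5

4 4 4 3 5 4 4 5 5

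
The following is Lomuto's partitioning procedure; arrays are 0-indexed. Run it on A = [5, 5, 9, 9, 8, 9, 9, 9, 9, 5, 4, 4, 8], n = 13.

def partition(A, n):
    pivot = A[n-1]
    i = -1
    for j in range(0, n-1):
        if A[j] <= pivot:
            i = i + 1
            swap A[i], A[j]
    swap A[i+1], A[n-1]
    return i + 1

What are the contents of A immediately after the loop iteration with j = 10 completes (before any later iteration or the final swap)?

[5, 5, 8, 5, 4, 9, 9, 9, 9, 9, 9, 4, 8]

pivot=8, i=-1
j=0: 5≤8, i=0, swap(0,0) ⇒ [5, 5, 9, 9, 8, 9, 9, 9, 9, 5, 4, 4, 8]
j=1: 5≤8, i=1, swap(1,1) ⇒ [5, 5, 9, 9, 8, 9, 9, 9, 9, 5, 4, 4, 8]
j=2: 9>8, skip
j=3: 9>8, skip
j=4: 8≤8, i=2, swap(2,4) ⇒ [5, 5, 8, 9, 9, 9, 9, 9, 9, 5, 4, 4, 8]
j=5: 9>8, skip
j=6: 9>8, skip
j=7: 9>8, skip
j=8: 9>8, skip
j=9: 5≤8, i=3, swap(3,9) ⇒ [5, 5, 8, 5, 9, 9, 9, 9, 9, 9, 4, 4, 8]
j=10: 4≤8, i=4, swap(4,10) ⇒ [5, 5, 8, 5, 4, 9, 9, 9, 9, 9, 9, 4, 8]
(after j=10) A = [5, 5, 8, 5, 4, 9, 9, 9, 9, 9, 9, 4, 8]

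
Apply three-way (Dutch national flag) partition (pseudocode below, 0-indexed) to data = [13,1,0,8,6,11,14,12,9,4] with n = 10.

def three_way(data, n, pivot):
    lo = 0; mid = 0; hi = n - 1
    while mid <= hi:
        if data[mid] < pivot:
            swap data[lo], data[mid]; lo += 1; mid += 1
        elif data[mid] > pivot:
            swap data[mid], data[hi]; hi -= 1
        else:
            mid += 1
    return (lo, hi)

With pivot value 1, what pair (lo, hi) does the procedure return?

pivot = 1; lo=0, mid=0, hi=9
data[mid]=13>1: swap data[0],data[9]; hi=8 → [4,1,0,8,6,11,14,12,9,13]
data[mid]=4>1: swap data[0],data[8]; hi=7 → [9,1,0,8,6,11,14,12,4,13]
data[mid]=9>1: swap data[0],data[7]; hi=6 → [12,1,0,8,6,11,14,9,4,13]
data[mid]=12>1: swap data[0],data[6]; hi=5 → [14,1,0,8,6,11,12,9,4,13]
data[mid]=14>1: swap data[0],data[5]; hi=4 → [11,1,0,8,6,14,12,9,4,13]
data[mid]=11>1: swap data[0],data[4]; hi=3 → [6,1,0,8,11,14,12,9,4,13]
data[mid]=6>1: swap data[0],data[3]; hi=2 → [8,1,0,6,11,14,12,9,4,13]
data[mid]=8>1: swap data[0],data[2]; hi=1 → [0,1,8,6,11,14,12,9,4,13]
data[mid]=0<1: swap data[0],data[0]; lo=1,mid=1 → [0,1,8,6,11,14,12,9,4,13]
data[mid]=1=1: mid=2
end: lo=1, hi=1; data = [0,1,8,6,11,14,12,9,4,13]

(1, 1)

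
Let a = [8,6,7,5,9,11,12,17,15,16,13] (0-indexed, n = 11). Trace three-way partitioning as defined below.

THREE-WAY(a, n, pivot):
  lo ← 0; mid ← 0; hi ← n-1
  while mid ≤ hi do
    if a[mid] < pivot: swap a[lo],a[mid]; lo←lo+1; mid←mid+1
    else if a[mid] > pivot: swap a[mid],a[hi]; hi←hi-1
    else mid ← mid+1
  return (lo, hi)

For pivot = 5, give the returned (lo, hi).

lo=0 mid=0 hi=10
8>5: swap(0,10), hi=9 ⇒ [13,6,7,5,9,11,12,17,15,16,8]
13>5: swap(0,9), hi=8 ⇒ [16,6,7,5,9,11,12,17,15,13,8]
16>5: swap(0,8), hi=7 ⇒ [15,6,7,5,9,11,12,17,16,13,8]
15>5: swap(0,7), hi=6 ⇒ [17,6,7,5,9,11,12,15,16,13,8]
17>5: swap(0,6), hi=5 ⇒ [12,6,7,5,9,11,17,15,16,13,8]
12>5: swap(0,5), hi=4 ⇒ [11,6,7,5,9,12,17,15,16,13,8]
11>5: swap(0,4), hi=3 ⇒ [9,6,7,5,11,12,17,15,16,13,8]
9>5: swap(0,3), hi=2 ⇒ [5,6,7,9,11,12,17,15,16,13,8]
5=5: mid=1
6>5: swap(1,2), hi=1 ⇒ [5,7,6,9,11,12,17,15,16,13,8]
7>5: swap(1,1), hi=0 ⇒ [5,7,6,9,11,12,17,15,16,13,8]
done. lo=0 hi=0; a=[5,7,6,9,11,12,17,15,16,13,8]

(0, 0)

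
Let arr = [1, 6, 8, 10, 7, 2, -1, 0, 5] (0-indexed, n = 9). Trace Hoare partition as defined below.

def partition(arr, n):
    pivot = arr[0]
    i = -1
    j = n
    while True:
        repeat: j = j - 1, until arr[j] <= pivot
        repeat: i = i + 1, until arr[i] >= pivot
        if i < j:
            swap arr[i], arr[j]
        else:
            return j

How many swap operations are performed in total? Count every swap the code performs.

pivot = arr[0] = 1; i = -1, j = 9
j→7 (arr[7]=0≤1), i→0 (arr[0]=1≥1); i<j, swap → [0, 6, 8, 10, 7, 2, -1, 1, 5]
j→6 (arr[6]=-1≤1), i→1 (arr[1]=6≥1); i<j, swap → [0, -1, 8, 10, 7, 2, 6, 1, 5]
j→1, i→2; i≥j, return j=1. arr = [0, -1, 8, 10, 7, 2, 6, 1, 5]

2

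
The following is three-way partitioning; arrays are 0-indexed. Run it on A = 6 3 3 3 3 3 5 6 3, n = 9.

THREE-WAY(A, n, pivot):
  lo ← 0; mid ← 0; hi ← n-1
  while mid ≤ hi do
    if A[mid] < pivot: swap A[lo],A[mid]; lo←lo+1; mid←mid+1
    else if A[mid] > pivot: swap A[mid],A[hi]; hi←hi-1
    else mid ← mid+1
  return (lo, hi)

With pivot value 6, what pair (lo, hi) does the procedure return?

pivot = 6; lo=0, mid=0, hi=8
A[mid]=6=6: mid=1
A[mid]=3<6: swap A[0],A[1]; lo=1,mid=2 → 3 6 3 3 3 3 5 6 3
A[mid]=3<6: swap A[1],A[2]; lo=2,mid=3 → 3 3 6 3 3 3 5 6 3
A[mid]=3<6: swap A[2],A[3]; lo=3,mid=4 → 3 3 3 6 3 3 5 6 3
A[mid]=3<6: swap A[3],A[4]; lo=4,mid=5 → 3 3 3 3 6 3 5 6 3
A[mid]=3<6: swap A[4],A[5]; lo=5,mid=6 → 3 3 3 3 3 6 5 6 3
A[mid]=5<6: swap A[5],A[6]; lo=6,mid=7 → 3 3 3 3 3 5 6 6 3
A[mid]=6=6: mid=8
A[mid]=3<6: swap A[6],A[8]; lo=7,mid=9 → 3 3 3 3 3 5 3 6 6
end: lo=7, hi=8; A = 3 3 3 3 3 5 3 6 6

(7, 8)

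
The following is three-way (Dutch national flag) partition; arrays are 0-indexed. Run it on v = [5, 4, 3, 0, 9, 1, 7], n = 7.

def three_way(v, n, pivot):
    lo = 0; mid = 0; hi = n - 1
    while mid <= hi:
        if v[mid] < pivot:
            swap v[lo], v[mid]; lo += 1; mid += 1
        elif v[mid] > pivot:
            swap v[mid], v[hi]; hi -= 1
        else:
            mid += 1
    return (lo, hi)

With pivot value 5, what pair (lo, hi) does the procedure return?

pivot = 5; lo=0, mid=0, hi=6
v[mid]=5=5: mid=1
v[mid]=4<5: swap v[0],v[1]; lo=1,mid=2 → [4, 5, 3, 0, 9, 1, 7]
v[mid]=3<5: swap v[1],v[2]; lo=2,mid=3 → [4, 3, 5, 0, 9, 1, 7]
v[mid]=0<5: swap v[2],v[3]; lo=3,mid=4 → [4, 3, 0, 5, 9, 1, 7]
v[mid]=9>5: swap v[4],v[6]; hi=5 → [4, 3, 0, 5, 7, 1, 9]
v[mid]=7>5: swap v[4],v[5]; hi=4 → [4, 3, 0, 5, 1, 7, 9]
v[mid]=1<5: swap v[3],v[4]; lo=4,mid=5 → [4, 3, 0, 1, 5, 7, 9]
end: lo=4, hi=4; v = [4, 3, 0, 1, 5, 7, 9]

(4, 4)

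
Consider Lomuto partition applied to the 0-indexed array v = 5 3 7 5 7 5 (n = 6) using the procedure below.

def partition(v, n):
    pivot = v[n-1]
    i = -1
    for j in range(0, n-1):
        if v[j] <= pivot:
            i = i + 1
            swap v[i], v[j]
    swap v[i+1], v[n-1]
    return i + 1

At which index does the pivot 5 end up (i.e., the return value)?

pivot=5, i=-1
j=0: 5≤5, i=0, swap(0,0) ⇒ 5 3 7 5 7 5
j=1: 3≤5, i=1, swap(1,1) ⇒ 5 3 7 5 7 5
j=2: 7>5, skip
j=3: 5≤5, i=2, swap(2,3) ⇒ 5 3 5 7 7 5
j=4: 7>5, skip
swap(3,5) ⇒ 5 3 5 5 7 7; return 3

3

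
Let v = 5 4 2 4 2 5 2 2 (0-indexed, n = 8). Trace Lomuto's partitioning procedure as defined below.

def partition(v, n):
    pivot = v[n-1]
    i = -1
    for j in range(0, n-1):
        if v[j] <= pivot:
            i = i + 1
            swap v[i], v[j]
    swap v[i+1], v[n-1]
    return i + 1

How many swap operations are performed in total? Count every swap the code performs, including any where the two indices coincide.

pivot = v[7] = 2; i = -1
j=0: v[0]=5 > 2 → no swap
j=1: v[1]=4 > 2 → no swap
j=2: v[2]=2 ≤ 2 → i=0, swap v[0],v[2] → 2 4 5 4 2 5 2 2
j=3: v[3]=4 > 2 → no swap
j=4: v[4]=2 ≤ 2 → i=1, swap v[1],v[4] → 2 2 5 4 4 5 2 2
j=5: v[5]=5 > 2 → no swap
j=6: v[6]=2 ≤ 2 → i=2, swap v[2],v[6] → 2 2 2 4 4 5 5 2
final swap v[3],v[7] → 2 2 2 2 4 5 5 4; return 3

4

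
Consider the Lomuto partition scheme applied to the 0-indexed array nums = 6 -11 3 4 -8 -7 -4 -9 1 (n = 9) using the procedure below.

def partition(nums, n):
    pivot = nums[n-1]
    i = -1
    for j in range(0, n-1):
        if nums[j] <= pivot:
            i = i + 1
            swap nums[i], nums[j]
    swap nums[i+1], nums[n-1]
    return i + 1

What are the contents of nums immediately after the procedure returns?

pivot = nums[8] = 1; i = -1
j=0: nums[0]=6 > 1 → no swap
j=1: nums[1]=-11 ≤ 1 → i=0, swap nums[0],nums[1] → -11 6 3 4 -8 -7 -4 -9 1
j=2: nums[2]=3 > 1 → no swap
j=3: nums[3]=4 > 1 → no swap
j=4: nums[4]=-8 ≤ 1 → i=1, swap nums[1],nums[4] → -11 -8 3 4 6 -7 -4 -9 1
j=5: nums[5]=-7 ≤ 1 → i=2, swap nums[2],nums[5] → -11 -8 -7 4 6 3 -4 -9 1
j=6: nums[6]=-4 ≤ 1 → i=3, swap nums[3],nums[6] → -11 -8 -7 -4 6 3 4 -9 1
j=7: nums[7]=-9 ≤ 1 → i=4, swap nums[4],nums[7] → -11 -8 -7 -4 -9 3 4 6 1
final swap nums[5],nums[8] → -11 -8 -7 -4 -9 1 4 6 3; return 5

-11 -8 -7 -4 -9 1 4 6 3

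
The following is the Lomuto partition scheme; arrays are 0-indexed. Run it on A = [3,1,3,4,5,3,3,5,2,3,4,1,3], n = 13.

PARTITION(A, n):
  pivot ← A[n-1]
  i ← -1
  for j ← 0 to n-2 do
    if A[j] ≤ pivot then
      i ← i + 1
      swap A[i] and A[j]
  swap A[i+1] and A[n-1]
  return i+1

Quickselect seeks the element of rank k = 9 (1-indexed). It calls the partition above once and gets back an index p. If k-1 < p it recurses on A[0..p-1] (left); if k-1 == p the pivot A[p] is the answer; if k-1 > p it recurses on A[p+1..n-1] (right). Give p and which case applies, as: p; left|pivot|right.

8; pivot

pivot = A[12] = 3; i = -1
j=0: A[0]=3 ≤ 3 → i=0, swap A[0],A[0] (no change) → [3,1,3,4,5,3,3,5,2,3,4,1,3]
j=1: A[1]=1 ≤ 3 → i=1, swap A[1],A[1] (no change) → [3,1,3,4,5,3,3,5,2,3,4,1,3]
j=2: A[2]=3 ≤ 3 → i=2, swap A[2],A[2] (no change) → [3,1,3,4,5,3,3,5,2,3,4,1,3]
j=3: A[3]=4 > 3 → no swap
j=4: A[4]=5 > 3 → no swap
j=5: A[5]=3 ≤ 3 → i=3, swap A[3],A[5] → [3,1,3,3,5,4,3,5,2,3,4,1,3]
j=6: A[6]=3 ≤ 3 → i=4, swap A[4],A[6] → [3,1,3,3,3,4,5,5,2,3,4,1,3]
j=7: A[7]=5 > 3 → no swap
j=8: A[8]=2 ≤ 3 → i=5, swap A[5],A[8] → [3,1,3,3,3,2,5,5,4,3,4,1,3]
j=9: A[9]=3 ≤ 3 → i=6, swap A[6],A[9] → [3,1,3,3,3,2,3,5,4,5,4,1,3]
j=10: A[10]=4 > 3 → no swap
j=11: A[11]=1 ≤ 3 → i=7, swap A[7],A[11] → [3,1,3,3,3,2,3,1,4,5,4,5,3]
final swap A[8],A[12] → [3,1,3,3,3,2,3,1,3,5,4,5,4]; return 8
p = 8; k-1 = 8 == 8 ⇒ pivot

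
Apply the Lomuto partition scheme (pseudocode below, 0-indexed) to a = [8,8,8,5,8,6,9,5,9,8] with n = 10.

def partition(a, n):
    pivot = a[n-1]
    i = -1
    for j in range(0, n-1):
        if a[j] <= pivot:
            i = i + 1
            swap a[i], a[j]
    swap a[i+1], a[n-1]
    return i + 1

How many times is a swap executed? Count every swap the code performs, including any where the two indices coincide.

pivot=8, i=-1
j=0: 8≤8, i=0, swap(0,0) ⇒ [8,8,8,5,8,6,9,5,9,8]
j=1: 8≤8, i=1, swap(1,1) ⇒ [8,8,8,5,8,6,9,5,9,8]
j=2: 8≤8, i=2, swap(2,2) ⇒ [8,8,8,5,8,6,9,5,9,8]
j=3: 5≤8, i=3, swap(3,3) ⇒ [8,8,8,5,8,6,9,5,9,8]
j=4: 8≤8, i=4, swap(4,4) ⇒ [8,8,8,5,8,6,9,5,9,8]
j=5: 6≤8, i=5, swap(5,5) ⇒ [8,8,8,5,8,6,9,5,9,8]
j=6: 9>8, skip
j=7: 5≤8, i=6, swap(6,7) ⇒ [8,8,8,5,8,6,5,9,9,8]
j=8: 9>8, skip
swap(7,9) ⇒ [8,8,8,5,8,6,5,8,9,9]; return 7

8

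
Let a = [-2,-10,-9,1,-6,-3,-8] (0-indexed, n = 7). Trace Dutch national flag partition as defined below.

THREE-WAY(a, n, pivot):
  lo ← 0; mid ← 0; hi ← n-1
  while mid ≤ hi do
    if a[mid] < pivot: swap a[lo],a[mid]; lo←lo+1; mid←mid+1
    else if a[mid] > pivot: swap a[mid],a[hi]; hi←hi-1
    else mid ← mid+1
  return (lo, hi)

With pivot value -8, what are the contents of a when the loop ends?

[-10,-9,-8,-6,-3,1,-2]

pivot = -8; lo=0, mid=0, hi=6
a[mid]=-2>-8: swap a[0],a[6]; hi=5 → [-8,-10,-9,1,-6,-3,-2]
a[mid]=-8=-8: mid=1
a[mid]=-10<-8: swap a[0],a[1]; lo=1,mid=2 → [-10,-8,-9,1,-6,-3,-2]
a[mid]=-9<-8: swap a[1],a[2]; lo=2,mid=3 → [-10,-9,-8,1,-6,-3,-2]
a[mid]=1>-8: swap a[3],a[5]; hi=4 → [-10,-9,-8,-3,-6,1,-2]
a[mid]=-3>-8: swap a[3],a[4]; hi=3 → [-10,-9,-8,-6,-3,1,-2]
a[mid]=-6>-8: swap a[3],a[3]; hi=2 → [-10,-9,-8,-6,-3,1,-2]
end: lo=2, hi=2; a = [-10,-9,-8,-6,-3,1,-2]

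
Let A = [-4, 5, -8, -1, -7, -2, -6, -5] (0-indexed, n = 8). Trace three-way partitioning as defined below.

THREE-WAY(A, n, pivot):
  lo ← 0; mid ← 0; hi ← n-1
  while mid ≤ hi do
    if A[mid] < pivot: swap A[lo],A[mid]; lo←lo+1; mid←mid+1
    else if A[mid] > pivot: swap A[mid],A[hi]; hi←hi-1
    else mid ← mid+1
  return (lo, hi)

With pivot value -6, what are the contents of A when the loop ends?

pivot = -6; lo=0, mid=0, hi=7
A[mid]=-4>-6: swap A[0],A[7]; hi=6 → [-5, 5, -8, -1, -7, -2, -6, -4]
A[mid]=-5>-6: swap A[0],A[6]; hi=5 → [-6, 5, -8, -1, -7, -2, -5, -4]
A[mid]=-6=-6: mid=1
A[mid]=5>-6: swap A[1],A[5]; hi=4 → [-6, -2, -8, -1, -7, 5, -5, -4]
A[mid]=-2>-6: swap A[1],A[4]; hi=3 → [-6, -7, -8, -1, -2, 5, -5, -4]
A[mid]=-7<-6: swap A[0],A[1]; lo=1,mid=2 → [-7, -6, -8, -1, -2, 5, -5, -4]
A[mid]=-8<-6: swap A[1],A[2]; lo=2,mid=3 → [-7, -8, -6, -1, -2, 5, -5, -4]
A[mid]=-1>-6: swap A[3],A[3]; hi=2 → [-7, -8, -6, -1, -2, 5, -5, -4]
end: lo=2, hi=2; A = [-7, -8, -6, -1, -2, 5, -5, -4]

[-7, -8, -6, -1, -2, 5, -5, -4]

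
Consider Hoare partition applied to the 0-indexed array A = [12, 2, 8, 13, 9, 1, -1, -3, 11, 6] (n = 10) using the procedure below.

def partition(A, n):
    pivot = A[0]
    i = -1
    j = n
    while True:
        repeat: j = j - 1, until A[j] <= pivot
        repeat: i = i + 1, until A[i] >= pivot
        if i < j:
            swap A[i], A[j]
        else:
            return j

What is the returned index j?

7

pivot = A[0] = 12; i = -1, j = 10
j→9 (A[9]=6≤12), i→0 (A[0]=12≥12); i<j, swap → [6, 2, 8, 13, 9, 1, -1, -3, 11, 12]
j→8 (A[8]=11≤12), i→3 (A[3]=13≥12); i<j, swap → [6, 2, 8, 11, 9, 1, -1, -3, 13, 12]
j→7, i→8; i≥j, return j=7. A = [6, 2, 8, 11, 9, 1, -1, -3, 13, 12]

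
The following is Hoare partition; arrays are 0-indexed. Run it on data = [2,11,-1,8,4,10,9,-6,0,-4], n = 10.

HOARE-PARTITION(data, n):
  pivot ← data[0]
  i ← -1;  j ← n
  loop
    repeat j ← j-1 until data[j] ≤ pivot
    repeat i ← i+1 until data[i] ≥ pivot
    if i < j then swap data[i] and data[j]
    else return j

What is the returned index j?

3

pivot=2
j stops at 9 (-4), i stops at 0 (2); swap ⇒ [-4,11,-1,8,4,10,9,-6,0,2]
j stops at 8 (0), i stops at 1 (11); swap ⇒ [-4,0,-1,8,4,10,9,-6,11,2]
j stops at 7 (-6), i stops at 3 (8); swap ⇒ [-4,0,-1,-6,4,10,9,8,11,2]
j stops at 3, i stops at 4; i≥j ⇒ return 3. data=[-4,0,-1,-6,4,10,9,8,11,2]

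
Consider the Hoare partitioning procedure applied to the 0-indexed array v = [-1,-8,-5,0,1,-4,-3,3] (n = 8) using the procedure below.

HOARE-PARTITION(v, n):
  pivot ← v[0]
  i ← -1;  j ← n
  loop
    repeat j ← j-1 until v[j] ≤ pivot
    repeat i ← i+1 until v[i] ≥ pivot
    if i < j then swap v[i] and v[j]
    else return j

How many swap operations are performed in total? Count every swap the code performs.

pivot = v[0] = -1; i = -1, j = 8
j→6 (v[6]=-3≤-1), i→0 (v[0]=-1≥-1); i<j, swap → [-3,-8,-5,0,1,-4,-1,3]
j→5 (v[5]=-4≤-1), i→3 (v[3]=0≥-1); i<j, swap → [-3,-8,-5,-4,1,0,-1,3]
j→3, i→4; i≥j, return j=3. v = [-3,-8,-5,-4,1,0,-1,3]

2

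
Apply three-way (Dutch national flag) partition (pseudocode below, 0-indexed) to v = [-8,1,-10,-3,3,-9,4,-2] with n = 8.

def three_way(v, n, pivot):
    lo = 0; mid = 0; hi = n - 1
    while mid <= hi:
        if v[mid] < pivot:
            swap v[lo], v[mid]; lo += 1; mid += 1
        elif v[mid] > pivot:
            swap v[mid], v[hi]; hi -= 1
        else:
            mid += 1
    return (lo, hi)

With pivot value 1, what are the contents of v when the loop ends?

[-8,-10,-3,-2,-9,1,4,3]

pivot = 1; lo=0, mid=0, hi=7
v[mid]=-8<1: swap v[0],v[0]; lo=1,mid=1 → [-8,1,-10,-3,3,-9,4,-2]
v[mid]=1=1: mid=2
v[mid]=-10<1: swap v[1],v[2]; lo=2,mid=3 → [-8,-10,1,-3,3,-9,4,-2]
v[mid]=-3<1: swap v[2],v[3]; lo=3,mid=4 → [-8,-10,-3,1,3,-9,4,-2]
v[mid]=3>1: swap v[4],v[7]; hi=6 → [-8,-10,-3,1,-2,-9,4,3]
v[mid]=-2<1: swap v[3],v[4]; lo=4,mid=5 → [-8,-10,-3,-2,1,-9,4,3]
v[mid]=-9<1: swap v[4],v[5]; lo=5,mid=6 → [-8,-10,-3,-2,-9,1,4,3]
v[mid]=4>1: swap v[6],v[6]; hi=5 → [-8,-10,-3,-2,-9,1,4,3]
end: lo=5, hi=5; v = [-8,-10,-3,-2,-9,1,4,3]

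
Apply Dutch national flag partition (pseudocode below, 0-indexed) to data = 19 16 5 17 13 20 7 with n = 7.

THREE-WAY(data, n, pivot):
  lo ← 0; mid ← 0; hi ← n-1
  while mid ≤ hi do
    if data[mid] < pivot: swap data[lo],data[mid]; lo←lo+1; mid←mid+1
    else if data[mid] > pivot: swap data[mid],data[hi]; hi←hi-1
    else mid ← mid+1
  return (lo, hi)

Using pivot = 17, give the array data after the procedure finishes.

pivot = 17; lo=0, mid=0, hi=6
data[mid]=19>17: swap data[0],data[6]; hi=5 → 7 16 5 17 13 20 19
data[mid]=7<17: swap data[0],data[0]; lo=1,mid=1 → 7 16 5 17 13 20 19
data[mid]=16<17: swap data[1],data[1]; lo=2,mid=2 → 7 16 5 17 13 20 19
data[mid]=5<17: swap data[2],data[2]; lo=3,mid=3 → 7 16 5 17 13 20 19
data[mid]=17=17: mid=4
data[mid]=13<17: swap data[3],data[4]; lo=4,mid=5 → 7 16 5 13 17 20 19
data[mid]=20>17: swap data[5],data[5]; hi=4 → 7 16 5 13 17 20 19
end: lo=4, hi=4; data = 7 16 5 13 17 20 19

7 16 5 13 17 20 19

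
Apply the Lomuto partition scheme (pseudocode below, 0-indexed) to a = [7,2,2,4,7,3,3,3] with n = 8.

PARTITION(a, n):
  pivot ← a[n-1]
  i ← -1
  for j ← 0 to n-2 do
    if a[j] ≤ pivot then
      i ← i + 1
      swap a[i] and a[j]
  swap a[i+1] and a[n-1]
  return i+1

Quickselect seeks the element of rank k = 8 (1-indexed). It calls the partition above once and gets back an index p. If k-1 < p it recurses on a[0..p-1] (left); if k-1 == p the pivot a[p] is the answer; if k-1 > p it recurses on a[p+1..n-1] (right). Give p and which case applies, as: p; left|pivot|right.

4; right

pivot=3, i=-1
j=0: 7>3, skip
j=1: 2≤3, i=0, swap(0,1) ⇒ [2,7,2,4,7,3,3,3]
j=2: 2≤3, i=1, swap(1,2) ⇒ [2,2,7,4,7,3,3,3]
j=3: 4>3, skip
j=4: 7>3, skip
j=5: 3≤3, i=2, swap(2,5) ⇒ [2,2,3,4,7,7,3,3]
j=6: 3≤3, i=3, swap(3,6) ⇒ [2,2,3,3,7,7,4,3]
swap(4,7) ⇒ [2,2,3,3,3,7,4,7]; return 4
p = 4; k-1 = 7 > 4 ⇒ right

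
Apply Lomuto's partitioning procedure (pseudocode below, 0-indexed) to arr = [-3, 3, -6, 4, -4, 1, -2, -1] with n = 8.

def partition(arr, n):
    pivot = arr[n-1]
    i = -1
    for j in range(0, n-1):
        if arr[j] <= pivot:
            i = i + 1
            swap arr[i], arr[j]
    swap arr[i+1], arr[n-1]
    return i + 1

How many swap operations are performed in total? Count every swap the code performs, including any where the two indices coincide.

pivot = arr[7] = -1; i = -1
j=0: arr[0]=-3 ≤ -1 → i=0, swap arr[0],arr[0] (no change) → [-3, 3, -6, 4, -4, 1, -2, -1]
j=1: arr[1]=3 > -1 → no swap
j=2: arr[2]=-6 ≤ -1 → i=1, swap arr[1],arr[2] → [-3, -6, 3, 4, -4, 1, -2, -1]
j=3: arr[3]=4 > -1 → no swap
j=4: arr[4]=-4 ≤ -1 → i=2, swap arr[2],arr[4] → [-3, -6, -4, 4, 3, 1, -2, -1]
j=5: arr[5]=1 > -1 → no swap
j=6: arr[6]=-2 ≤ -1 → i=3, swap arr[3],arr[6] → [-3, -6, -4, -2, 3, 1, 4, -1]
final swap arr[4],arr[7] → [-3, -6, -4, -2, -1, 1, 4, 3]; return 4

5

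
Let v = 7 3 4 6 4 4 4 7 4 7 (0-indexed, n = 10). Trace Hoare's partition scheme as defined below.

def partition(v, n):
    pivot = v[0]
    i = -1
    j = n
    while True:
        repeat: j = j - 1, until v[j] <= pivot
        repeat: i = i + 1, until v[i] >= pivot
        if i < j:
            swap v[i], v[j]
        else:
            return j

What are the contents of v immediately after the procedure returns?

pivot = v[0] = 7; i = -1, j = 10
j→9 (v[9]=7≤7), i→0 (v[0]=7≥7); i<j, swap → 7 3 4 6 4 4 4 7 4 7
j→8 (v[8]=4≤7), i→7 (v[7]=7≥7); i<j, swap → 7 3 4 6 4 4 4 4 7 7
j→7, i→8; i≥j, return j=7. v = 7 3 4 6 4 4 4 4 7 7

7 3 4 6 4 4 4 4 7 7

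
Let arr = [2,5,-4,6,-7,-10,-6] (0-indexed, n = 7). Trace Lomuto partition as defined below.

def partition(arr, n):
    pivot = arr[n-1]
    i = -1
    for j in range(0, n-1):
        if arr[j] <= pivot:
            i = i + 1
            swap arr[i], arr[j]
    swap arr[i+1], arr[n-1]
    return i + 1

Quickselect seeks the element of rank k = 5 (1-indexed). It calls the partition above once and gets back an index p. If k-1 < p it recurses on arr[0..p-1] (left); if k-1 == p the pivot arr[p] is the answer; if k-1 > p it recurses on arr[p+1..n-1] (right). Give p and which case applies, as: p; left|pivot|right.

2; right

pivot=-6, i=-1
j=0: 2>-6, skip
j=1: 5>-6, skip
j=2: -4>-6, skip
j=3: 6>-6, skip
j=4: -7≤-6, i=0, swap(0,4) ⇒ [-7,5,-4,6,2,-10,-6]
j=5: -10≤-6, i=1, swap(1,5) ⇒ [-7,-10,-4,6,2,5,-6]
swap(2,6) ⇒ [-7,-10,-6,6,2,5,-4]; return 2
p = 2; k-1 = 4 > 2 ⇒ right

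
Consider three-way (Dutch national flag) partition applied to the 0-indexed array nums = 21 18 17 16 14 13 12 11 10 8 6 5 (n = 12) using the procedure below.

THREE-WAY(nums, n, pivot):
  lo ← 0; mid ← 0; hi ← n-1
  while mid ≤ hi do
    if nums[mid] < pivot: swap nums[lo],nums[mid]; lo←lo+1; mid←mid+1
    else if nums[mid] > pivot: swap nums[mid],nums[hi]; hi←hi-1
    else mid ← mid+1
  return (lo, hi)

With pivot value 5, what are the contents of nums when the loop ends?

pivot = 5; lo=0, mid=0, hi=11
nums[mid]=21>5: swap nums[0],nums[11]; hi=10 → 5 18 17 16 14 13 12 11 10 8 6 21
nums[mid]=5=5: mid=1
nums[mid]=18>5: swap nums[1],nums[10]; hi=9 → 5 6 17 16 14 13 12 11 10 8 18 21
nums[mid]=6>5: swap nums[1],nums[9]; hi=8 → 5 8 17 16 14 13 12 11 10 6 18 21
nums[mid]=8>5: swap nums[1],nums[8]; hi=7 → 5 10 17 16 14 13 12 11 8 6 18 21
nums[mid]=10>5: swap nums[1],nums[7]; hi=6 → 5 11 17 16 14 13 12 10 8 6 18 21
nums[mid]=11>5: swap nums[1],nums[6]; hi=5 → 5 12 17 16 14 13 11 10 8 6 18 21
nums[mid]=12>5: swap nums[1],nums[5]; hi=4 → 5 13 17 16 14 12 11 10 8 6 18 21
nums[mid]=13>5: swap nums[1],nums[4]; hi=3 → 5 14 17 16 13 12 11 10 8 6 18 21
nums[mid]=14>5: swap nums[1],nums[3]; hi=2 → 5 16 17 14 13 12 11 10 8 6 18 21
nums[mid]=16>5: swap nums[1],nums[2]; hi=1 → 5 17 16 14 13 12 11 10 8 6 18 21
nums[mid]=17>5: swap nums[1],nums[1]; hi=0 → 5 17 16 14 13 12 11 10 8 6 18 21
end: lo=0, hi=0; nums = 5 17 16 14 13 12 11 10 8 6 18 21

5 17 16 14 13 12 11 10 8 6 18 21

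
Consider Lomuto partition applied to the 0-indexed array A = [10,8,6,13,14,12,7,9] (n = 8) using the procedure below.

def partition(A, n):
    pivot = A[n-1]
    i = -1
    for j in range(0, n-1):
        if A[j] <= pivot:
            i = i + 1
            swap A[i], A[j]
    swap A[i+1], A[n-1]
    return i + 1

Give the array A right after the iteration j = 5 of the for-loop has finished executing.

[8,6,10,13,14,12,7,9]

pivot = A[7] = 9; i = -1
j=0: A[0]=10 > 9 → no swap
j=1: A[1]=8 ≤ 9 → i=0, swap A[0],A[1] → [8,10,6,13,14,12,7,9]
j=2: A[2]=6 ≤ 9 → i=1, swap A[1],A[2] → [8,6,10,13,14,12,7,9]
j=3: A[3]=13 > 9 → no swap
j=4: A[4]=14 > 9 → no swap
j=5: A[5]=12 > 9 → no swap
(after j=5) A = [8,6,10,13,14,12,7,9]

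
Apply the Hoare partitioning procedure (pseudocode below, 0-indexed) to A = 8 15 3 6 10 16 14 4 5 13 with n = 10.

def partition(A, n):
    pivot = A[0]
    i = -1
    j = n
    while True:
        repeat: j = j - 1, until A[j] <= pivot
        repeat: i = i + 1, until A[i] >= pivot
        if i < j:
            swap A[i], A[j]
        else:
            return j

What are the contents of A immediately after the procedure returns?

pivot = A[0] = 8; i = -1, j = 10
j→8 (A[8]=5≤8), i→0 (A[0]=8≥8); i<j, swap → 5 15 3 6 10 16 14 4 8 13
j→7 (A[7]=4≤8), i→1 (A[1]=15≥8); i<j, swap → 5 4 3 6 10 16 14 15 8 13
j→3, i→4; i≥j, return j=3. A = 5 4 3 6 10 16 14 15 8 13

5 4 3 6 10 16 14 15 8 13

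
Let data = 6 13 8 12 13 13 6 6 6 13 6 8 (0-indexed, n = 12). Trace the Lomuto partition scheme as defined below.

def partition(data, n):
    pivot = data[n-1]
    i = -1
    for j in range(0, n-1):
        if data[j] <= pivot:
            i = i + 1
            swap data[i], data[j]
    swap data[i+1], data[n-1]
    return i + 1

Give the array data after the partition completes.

pivot = data[11] = 8; i = -1
j=0: data[0]=6 ≤ 8 → i=0, swap data[0],data[0] (no change) → 6 13 8 12 13 13 6 6 6 13 6 8
j=1: data[1]=13 > 8 → no swap
j=2: data[2]=8 ≤ 8 → i=1, swap data[1],data[2] → 6 8 13 12 13 13 6 6 6 13 6 8
j=3: data[3]=12 > 8 → no swap
j=4: data[4]=13 > 8 → no swap
j=5: data[5]=13 > 8 → no swap
j=6: data[6]=6 ≤ 8 → i=2, swap data[2],data[6] → 6 8 6 12 13 13 13 6 6 13 6 8
j=7: data[7]=6 ≤ 8 → i=3, swap data[3],data[7] → 6 8 6 6 13 13 13 12 6 13 6 8
j=8: data[8]=6 ≤ 8 → i=4, swap data[4],data[8] → 6 8 6 6 6 13 13 12 13 13 6 8
j=9: data[9]=13 > 8 → no swap
j=10: data[10]=6 ≤ 8 → i=5, swap data[5],data[10] → 6 8 6 6 6 6 13 12 13 13 13 8
final swap data[6],data[11] → 6 8 6 6 6 6 8 12 13 13 13 13; return 6

6 8 6 6 6 6 8 12 13 13 13 13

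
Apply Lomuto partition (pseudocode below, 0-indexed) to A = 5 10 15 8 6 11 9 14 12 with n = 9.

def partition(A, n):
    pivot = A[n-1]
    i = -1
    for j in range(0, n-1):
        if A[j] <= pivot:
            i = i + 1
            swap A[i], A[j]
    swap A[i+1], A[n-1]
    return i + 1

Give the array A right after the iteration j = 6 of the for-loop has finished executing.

5 10 8 6 11 9 15 14 12

pivot=12, i=-1
j=0: 5≤12, i=0, swap(0,0) ⇒ 5 10 15 8 6 11 9 14 12
j=1: 10≤12, i=1, swap(1,1) ⇒ 5 10 15 8 6 11 9 14 12
j=2: 15>12, skip
j=3: 8≤12, i=2, swap(2,3) ⇒ 5 10 8 15 6 11 9 14 12
j=4: 6≤12, i=3, swap(3,4) ⇒ 5 10 8 6 15 11 9 14 12
j=5: 11≤12, i=4, swap(4,5) ⇒ 5 10 8 6 11 15 9 14 12
j=6: 9≤12, i=5, swap(5,6) ⇒ 5 10 8 6 11 9 15 14 12
(after j=6) A = 5 10 8 6 11 9 15 14 12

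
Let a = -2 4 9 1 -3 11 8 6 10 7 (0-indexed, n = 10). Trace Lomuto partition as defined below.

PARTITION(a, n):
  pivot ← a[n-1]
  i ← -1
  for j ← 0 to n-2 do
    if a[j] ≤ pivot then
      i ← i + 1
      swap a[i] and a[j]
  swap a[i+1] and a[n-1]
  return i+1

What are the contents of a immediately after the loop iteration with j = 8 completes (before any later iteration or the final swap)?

-2 4 1 -3 6 11 8 9 10 7

pivot = a[9] = 7; i = -1
j=0: a[0]=-2 ≤ 7 → i=0, swap a[0],a[0] (no change) → -2 4 9 1 -3 11 8 6 10 7
j=1: a[1]=4 ≤ 7 → i=1, swap a[1],a[1] (no change) → -2 4 9 1 -3 11 8 6 10 7
j=2: a[2]=9 > 7 → no swap
j=3: a[3]=1 ≤ 7 → i=2, swap a[2],a[3] → -2 4 1 9 -3 11 8 6 10 7
j=4: a[4]=-3 ≤ 7 → i=3, swap a[3],a[4] → -2 4 1 -3 9 11 8 6 10 7
j=5: a[5]=11 > 7 → no swap
j=6: a[6]=8 > 7 → no swap
j=7: a[7]=6 ≤ 7 → i=4, swap a[4],a[7] → -2 4 1 -3 6 11 8 9 10 7
j=8: a[8]=10 > 7 → no swap
(after j=8) a = -2 4 1 -3 6 11 8 9 10 7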